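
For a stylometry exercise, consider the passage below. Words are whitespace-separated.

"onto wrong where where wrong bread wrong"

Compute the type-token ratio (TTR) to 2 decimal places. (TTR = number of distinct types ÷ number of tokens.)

0.57

N = 7 tokens, V = 4 types.
TTR = V / N = 4 / 7 = 0.57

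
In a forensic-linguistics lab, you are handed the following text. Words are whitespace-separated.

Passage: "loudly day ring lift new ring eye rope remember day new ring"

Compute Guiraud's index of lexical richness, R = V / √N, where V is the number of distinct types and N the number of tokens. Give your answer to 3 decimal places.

N = 12, V = 8.
√N = 3.464102
R = 8 / 3.464102 = 2.309

2.309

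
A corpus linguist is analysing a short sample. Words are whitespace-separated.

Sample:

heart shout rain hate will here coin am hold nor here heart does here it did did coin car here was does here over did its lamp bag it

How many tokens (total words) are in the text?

Tokens: heart, shout, rain, hate, will, here, coin, am, hold, nor, here, heart, does, here, it, did, did, coin, car, here, was, does, here, over, did, its, lamp, bag, it
N = 29

29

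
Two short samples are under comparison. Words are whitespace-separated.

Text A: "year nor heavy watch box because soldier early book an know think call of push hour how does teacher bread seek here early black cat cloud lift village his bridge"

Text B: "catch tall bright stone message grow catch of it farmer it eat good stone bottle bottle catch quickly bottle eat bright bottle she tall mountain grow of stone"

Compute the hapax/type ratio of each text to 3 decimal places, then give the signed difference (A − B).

A: hapax=28, V=29, ratio=0.966
B: hapax=6, V=15, ratio=0.400
Difference = 0.966 − 0.400 = 0.566

0.566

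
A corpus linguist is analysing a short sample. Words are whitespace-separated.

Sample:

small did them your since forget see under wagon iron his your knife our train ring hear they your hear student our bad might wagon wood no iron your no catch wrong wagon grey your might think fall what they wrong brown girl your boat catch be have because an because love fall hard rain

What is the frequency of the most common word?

Frequencies: your:6, wagon:3, iron:2, our:2, hear:2, they:2, might:2, no:2, catch:2, wrong:2, fall:2, because:2, small:1, did:1, them:1, since:1, forget:1, see:1, under:1, his:1, … (18 more, each freq 1)
Most common: 'your' with frequency 6.

6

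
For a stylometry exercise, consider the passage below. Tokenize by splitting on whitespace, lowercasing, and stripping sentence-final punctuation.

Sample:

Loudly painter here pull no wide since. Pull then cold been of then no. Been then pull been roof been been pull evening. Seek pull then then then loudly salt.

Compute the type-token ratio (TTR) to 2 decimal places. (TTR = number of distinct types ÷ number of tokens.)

N = 30 tokens, V = 15 types.
TTR = V / N = 15 / 30 = 0.50

0.50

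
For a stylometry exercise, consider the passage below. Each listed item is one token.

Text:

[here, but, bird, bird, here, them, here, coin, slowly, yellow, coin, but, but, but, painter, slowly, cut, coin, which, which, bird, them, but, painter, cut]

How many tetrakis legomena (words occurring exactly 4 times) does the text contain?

0

Frequencies: but:5, here:3, bird:3, coin:3, them:2, slowly:2, painter:2, cut:2, which:2, yellow:1
Words with frequency 4: (none)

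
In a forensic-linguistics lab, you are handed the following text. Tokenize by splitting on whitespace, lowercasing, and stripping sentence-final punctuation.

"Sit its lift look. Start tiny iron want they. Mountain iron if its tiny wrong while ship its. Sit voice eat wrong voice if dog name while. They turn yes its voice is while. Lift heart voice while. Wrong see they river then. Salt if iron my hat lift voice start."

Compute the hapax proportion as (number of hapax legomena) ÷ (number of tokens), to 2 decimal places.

Frequencies: voice:5, its:4, while:4, lift:3, iron:3, they:3, if:3, wrong:3, sit:2, start:2, tiny:2, look:1, want:1, mountain:1, ship:1, eat:1, dog:1, name:1, turn:1, yes:1, … (8 more, each freq 1)
Hapax count = 17; token count = 51.
Ratio = 17 / 51 = 0.33

0.33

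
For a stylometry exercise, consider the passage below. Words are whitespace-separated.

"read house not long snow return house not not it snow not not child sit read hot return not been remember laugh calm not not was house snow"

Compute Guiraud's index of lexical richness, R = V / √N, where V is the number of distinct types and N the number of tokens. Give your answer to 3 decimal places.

2.835

N = 28, V = 15.
√N = 5.291503
R = 15 / 5.291503 = 2.835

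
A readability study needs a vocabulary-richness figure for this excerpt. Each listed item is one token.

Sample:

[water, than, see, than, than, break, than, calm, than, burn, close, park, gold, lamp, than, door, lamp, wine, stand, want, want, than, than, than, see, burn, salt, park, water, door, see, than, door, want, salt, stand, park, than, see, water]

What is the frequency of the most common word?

Frequencies: than:11, see:4, water:3, park:3, door:3, want:3, burn:2, lamp:2, stand:2, salt:2, break:1, calm:1, close:1, gold:1, wine:1
Most common: 'than' with frequency 11.

11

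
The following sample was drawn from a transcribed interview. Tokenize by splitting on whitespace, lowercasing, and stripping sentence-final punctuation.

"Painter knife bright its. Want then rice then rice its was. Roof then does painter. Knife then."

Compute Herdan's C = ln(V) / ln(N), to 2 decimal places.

0.81

N = 17, V = 10.
ln(V) = 2.302585, ln(N) = 2.833213
C = 2.302585 / 2.833213 = 0.81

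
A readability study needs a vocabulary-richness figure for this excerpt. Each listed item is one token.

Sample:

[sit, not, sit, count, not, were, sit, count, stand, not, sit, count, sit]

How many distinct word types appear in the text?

5

Distinct types: {count, not, sit, stand, were}
V = 5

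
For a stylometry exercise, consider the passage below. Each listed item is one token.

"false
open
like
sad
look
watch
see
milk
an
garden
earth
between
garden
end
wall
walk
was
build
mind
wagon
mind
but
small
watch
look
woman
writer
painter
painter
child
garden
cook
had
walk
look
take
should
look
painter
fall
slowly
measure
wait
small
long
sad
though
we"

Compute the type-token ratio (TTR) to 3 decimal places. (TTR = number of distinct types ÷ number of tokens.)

N = 48 tokens, V = 36 types.
TTR = V / N = 36 / 48 = 0.750

0.750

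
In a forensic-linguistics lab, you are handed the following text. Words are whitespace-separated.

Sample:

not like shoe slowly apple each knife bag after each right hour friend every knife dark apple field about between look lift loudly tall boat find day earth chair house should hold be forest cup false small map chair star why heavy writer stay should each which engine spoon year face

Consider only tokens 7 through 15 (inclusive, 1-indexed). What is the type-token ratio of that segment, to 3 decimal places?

0.889

Segment tokens 7–15: knife, bag, after, each, right, hour, friend, every, knife
Segment N = 9, segment V = 8.
TTR = 8 / 9 = 0.889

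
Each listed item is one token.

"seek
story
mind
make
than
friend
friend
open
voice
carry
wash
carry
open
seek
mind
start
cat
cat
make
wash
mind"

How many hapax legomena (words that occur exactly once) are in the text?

4

Frequencies: mind:3, seek:2, make:2, friend:2, open:2, carry:2, wash:2, cat:2, story:1, than:1, voice:1, start:1
Hapax (freq=1): start, story, than, voice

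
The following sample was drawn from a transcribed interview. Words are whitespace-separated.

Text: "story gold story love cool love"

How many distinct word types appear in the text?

4

Distinct types: {cool, gold, love, story}
V = 4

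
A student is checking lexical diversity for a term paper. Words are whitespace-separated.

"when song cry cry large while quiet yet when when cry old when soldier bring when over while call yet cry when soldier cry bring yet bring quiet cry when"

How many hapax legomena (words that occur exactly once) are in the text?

5

Frequencies: when:7, cry:6, yet:3, bring:3, while:2, quiet:2, soldier:2, song:1, large:1, old:1, over:1, call:1
Hapax (freq=1): call, large, old, over, song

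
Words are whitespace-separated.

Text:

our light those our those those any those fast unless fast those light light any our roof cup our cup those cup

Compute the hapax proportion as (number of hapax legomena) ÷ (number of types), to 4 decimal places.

0.2500

Frequencies: those:6, our:4, light:3, cup:3, any:2, fast:2, unless:1, roof:1
Hapax count = 2; type count = 8.
Ratio = 2 / 8 = 0.2500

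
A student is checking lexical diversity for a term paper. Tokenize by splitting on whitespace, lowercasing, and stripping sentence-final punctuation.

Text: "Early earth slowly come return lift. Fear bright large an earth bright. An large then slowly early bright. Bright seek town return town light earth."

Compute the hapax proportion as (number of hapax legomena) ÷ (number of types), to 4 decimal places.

Frequencies: bright:4, earth:3, early:2, slowly:2, return:2, large:2, an:2, town:2, come:1, lift:1, fear:1, then:1, seek:1, light:1
Hapax count = 6; type count = 14.
Ratio = 6 / 14 = 0.4286

0.4286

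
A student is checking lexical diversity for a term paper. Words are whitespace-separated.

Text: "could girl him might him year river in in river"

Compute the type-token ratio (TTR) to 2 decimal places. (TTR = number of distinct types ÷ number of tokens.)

0.70

N = 10 tokens, V = 7 types.
TTR = V / N = 7 / 10 = 0.70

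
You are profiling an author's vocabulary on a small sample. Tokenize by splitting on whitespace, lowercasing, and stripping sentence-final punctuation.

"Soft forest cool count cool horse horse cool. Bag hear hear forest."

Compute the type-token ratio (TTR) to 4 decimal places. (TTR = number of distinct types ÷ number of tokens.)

N = 12 tokens, V = 7 types.
TTR = V / N = 7 / 12 = 0.5833

0.5833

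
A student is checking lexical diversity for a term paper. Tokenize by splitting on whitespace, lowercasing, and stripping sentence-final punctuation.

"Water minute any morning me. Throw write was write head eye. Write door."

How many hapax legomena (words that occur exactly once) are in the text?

10

Frequencies: write:3, water:1, minute:1, any:1, morning:1, me:1, throw:1, was:1, head:1, eye:1, door:1
Hapax (freq=1): any, door, eye, head, me, minute, morning, throw, was, water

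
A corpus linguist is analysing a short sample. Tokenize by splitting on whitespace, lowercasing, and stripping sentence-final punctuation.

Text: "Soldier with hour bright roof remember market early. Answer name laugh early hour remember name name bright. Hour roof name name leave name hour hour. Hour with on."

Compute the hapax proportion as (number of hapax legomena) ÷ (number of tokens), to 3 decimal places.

Frequencies: hour:6, name:6, with:2, bright:2, roof:2, remember:2, early:2, soldier:1, market:1, answer:1, laugh:1, leave:1, on:1
Hapax count = 6; token count = 28.
Ratio = 6 / 28 = 0.214

0.214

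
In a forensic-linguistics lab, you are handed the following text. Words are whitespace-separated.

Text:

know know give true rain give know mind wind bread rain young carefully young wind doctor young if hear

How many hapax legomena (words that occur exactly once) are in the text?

Frequencies: know:3, young:3, give:2, rain:2, wind:2, true:1, mind:1, bread:1, carefully:1, doctor:1, if:1, hear:1
Hapax (freq=1): bread, carefully, doctor, hear, if, mind, true

7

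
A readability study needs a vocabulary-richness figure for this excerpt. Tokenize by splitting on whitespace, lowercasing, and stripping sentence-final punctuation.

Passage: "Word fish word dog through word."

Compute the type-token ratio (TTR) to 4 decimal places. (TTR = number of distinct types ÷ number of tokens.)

0.6667

N = 6 tokens, V = 4 types.
TTR = V / N = 4 / 6 = 0.6667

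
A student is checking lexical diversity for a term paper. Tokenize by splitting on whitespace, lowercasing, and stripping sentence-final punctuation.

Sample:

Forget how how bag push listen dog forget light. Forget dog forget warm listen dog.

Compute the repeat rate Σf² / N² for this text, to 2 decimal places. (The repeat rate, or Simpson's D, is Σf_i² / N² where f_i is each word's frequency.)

0.16

Frequencies: forget:4, dog:3, how:2, listen:2, bag:1, push:1, light:1, warm:1
Σf² = 37; N² = 225
Repeat rate = 37 / 225 = 0.16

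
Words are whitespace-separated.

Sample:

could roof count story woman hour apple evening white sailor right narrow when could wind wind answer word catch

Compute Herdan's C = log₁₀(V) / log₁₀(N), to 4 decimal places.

0.9622

N = 19, V = 17.
log₁₀(V) = 1.230449, log₁₀(N) = 1.278754
C = 1.230449 / 1.278754 = 0.9622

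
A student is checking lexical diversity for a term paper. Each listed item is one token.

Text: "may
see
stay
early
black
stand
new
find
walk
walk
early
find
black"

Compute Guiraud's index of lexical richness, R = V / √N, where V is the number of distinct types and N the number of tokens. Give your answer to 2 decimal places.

N = 13, V = 9.
√N = 3.605551
R = 9 / 3.605551 = 2.50

2.50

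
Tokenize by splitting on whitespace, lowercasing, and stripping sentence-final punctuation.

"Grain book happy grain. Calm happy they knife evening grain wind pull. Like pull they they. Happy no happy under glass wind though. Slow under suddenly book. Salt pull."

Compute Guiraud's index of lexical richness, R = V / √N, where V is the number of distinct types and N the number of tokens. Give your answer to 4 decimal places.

3.1568

N = 29, V = 17.
√N = 5.385165
R = 17 / 5.385165 = 3.1568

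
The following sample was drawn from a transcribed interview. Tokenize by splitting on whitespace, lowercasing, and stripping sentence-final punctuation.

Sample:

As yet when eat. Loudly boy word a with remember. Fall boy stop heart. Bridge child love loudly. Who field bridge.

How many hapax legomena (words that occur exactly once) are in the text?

15

Frequencies: loudly:2, boy:2, bridge:2, as:1, yet:1, when:1, eat:1, word:1, a:1, with:1, remember:1, fall:1, stop:1, heart:1, child:1, love:1, who:1, field:1
Hapax (freq=1): a, as, child, eat, fall, field, heart, love, remember, stop, when, who, with, word, yet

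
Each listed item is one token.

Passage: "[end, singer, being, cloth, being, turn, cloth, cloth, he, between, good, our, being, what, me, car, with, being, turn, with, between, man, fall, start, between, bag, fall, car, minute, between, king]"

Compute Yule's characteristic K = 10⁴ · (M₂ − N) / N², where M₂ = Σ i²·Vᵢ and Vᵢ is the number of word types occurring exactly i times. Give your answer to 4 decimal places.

395.4214

Frequencies: being:4, between:4, cloth:3, turn:2, car:2, with:2, fall:2, end:1, singer:1, he:1, good:1, our:1, what:1, me:1, man:1, start:1, bag:1, minute:1, king:1
N = 31. Frequency spectrum: V_1=12, V_2=4, V_3=1, V_4=2
M₂ = 1²·12 + 2²·4 + 3²·1 + 4²·2 = 69
K = 10000 × (69 − 31) / 31² = 395.4214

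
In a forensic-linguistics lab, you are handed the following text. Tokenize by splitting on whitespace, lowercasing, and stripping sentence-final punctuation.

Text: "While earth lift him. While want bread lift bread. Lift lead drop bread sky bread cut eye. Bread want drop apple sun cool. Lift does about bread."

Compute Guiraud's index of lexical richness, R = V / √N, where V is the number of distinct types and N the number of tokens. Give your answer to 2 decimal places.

N = 27, V = 16.
√N = 5.196152
R = 16 / 5.196152 = 3.08

3.08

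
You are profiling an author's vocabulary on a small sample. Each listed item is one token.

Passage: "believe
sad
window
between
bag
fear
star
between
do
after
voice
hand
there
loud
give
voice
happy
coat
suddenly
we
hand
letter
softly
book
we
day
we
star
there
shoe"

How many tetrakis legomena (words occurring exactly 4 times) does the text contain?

0

Frequencies: we:3, between:2, star:2, voice:2, hand:2, there:2, believe:1, sad:1, window:1, bag:1, fear:1, do:1, after:1, loud:1, give:1, happy:1, coat:1, suddenly:1, letter:1, softly:1, … (3 more, each freq 1)
Words with frequency 4: (none)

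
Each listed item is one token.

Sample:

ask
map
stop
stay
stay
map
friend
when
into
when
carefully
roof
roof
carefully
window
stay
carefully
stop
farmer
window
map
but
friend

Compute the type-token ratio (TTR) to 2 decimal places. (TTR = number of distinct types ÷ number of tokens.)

N = 23 tokens, V = 12 types.
TTR = V / N = 12 / 23 = 0.52

0.52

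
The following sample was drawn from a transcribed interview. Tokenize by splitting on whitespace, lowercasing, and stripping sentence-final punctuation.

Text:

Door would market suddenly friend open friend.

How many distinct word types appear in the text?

Distinct types: {door, friend, market, open, suddenly, would}
V = 6

6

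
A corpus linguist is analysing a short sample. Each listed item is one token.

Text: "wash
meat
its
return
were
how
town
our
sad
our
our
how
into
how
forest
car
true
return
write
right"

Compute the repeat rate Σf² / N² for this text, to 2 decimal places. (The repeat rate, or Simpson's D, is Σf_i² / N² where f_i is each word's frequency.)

Frequencies: how:3, our:3, return:2, wash:1, meat:1, its:1, were:1, town:1, sad:1, into:1, forest:1, car:1, true:1, write:1, right:1
Σf² = 34; N² = 400
Repeat rate = 34 / 400 = 0.09

0.09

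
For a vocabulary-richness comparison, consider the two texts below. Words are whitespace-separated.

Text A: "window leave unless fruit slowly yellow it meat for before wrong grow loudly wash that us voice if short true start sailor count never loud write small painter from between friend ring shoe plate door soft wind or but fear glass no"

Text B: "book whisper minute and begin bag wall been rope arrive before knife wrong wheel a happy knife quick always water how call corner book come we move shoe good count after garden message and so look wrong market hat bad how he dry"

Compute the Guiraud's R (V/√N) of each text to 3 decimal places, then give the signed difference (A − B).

A: V=42, N=42, R=6.481
B: V=38, N=43, R=5.795
Difference = 6.481 − 5.795 = 0.686

0.686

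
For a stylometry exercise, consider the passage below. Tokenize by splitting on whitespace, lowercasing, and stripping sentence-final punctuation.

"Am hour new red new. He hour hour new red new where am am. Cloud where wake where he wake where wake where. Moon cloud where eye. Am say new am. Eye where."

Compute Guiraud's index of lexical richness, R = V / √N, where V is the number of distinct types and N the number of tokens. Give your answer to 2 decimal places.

N = 33, V = 11.
√N = 5.744563
R = 11 / 5.744563 = 1.91

1.91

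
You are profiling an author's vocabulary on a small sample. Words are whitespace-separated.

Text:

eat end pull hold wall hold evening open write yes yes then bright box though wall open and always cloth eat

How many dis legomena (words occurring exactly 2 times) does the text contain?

5

Frequencies: eat:2, hold:2, wall:2, open:2, yes:2, end:1, pull:1, evening:1, write:1, then:1, bright:1, box:1, though:1, and:1, always:1, cloth:1
Words with frequency 2: eat, hold, open, wall, yes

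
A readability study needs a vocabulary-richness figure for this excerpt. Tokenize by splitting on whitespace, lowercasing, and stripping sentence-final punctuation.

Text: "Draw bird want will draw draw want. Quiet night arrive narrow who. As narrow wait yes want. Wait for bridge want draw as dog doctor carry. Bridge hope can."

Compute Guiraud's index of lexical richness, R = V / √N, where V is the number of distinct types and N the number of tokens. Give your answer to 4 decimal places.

3.5282

N = 29, V = 19.
√N = 5.385165
R = 19 / 5.385165 = 3.5282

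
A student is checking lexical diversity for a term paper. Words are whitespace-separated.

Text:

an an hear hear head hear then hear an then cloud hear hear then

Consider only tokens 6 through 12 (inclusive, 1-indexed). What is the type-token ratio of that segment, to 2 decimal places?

Segment tokens 6–12: hear, then, hear, an, then, cloud, hear
Segment N = 7, segment V = 4.
TTR = 4 / 7 = 0.57

0.57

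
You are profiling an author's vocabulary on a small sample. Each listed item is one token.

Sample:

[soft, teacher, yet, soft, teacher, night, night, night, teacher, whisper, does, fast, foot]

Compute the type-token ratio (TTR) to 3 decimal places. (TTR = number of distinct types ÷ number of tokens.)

0.615

N = 13 tokens, V = 8 types.
TTR = V / N = 8 / 13 = 0.615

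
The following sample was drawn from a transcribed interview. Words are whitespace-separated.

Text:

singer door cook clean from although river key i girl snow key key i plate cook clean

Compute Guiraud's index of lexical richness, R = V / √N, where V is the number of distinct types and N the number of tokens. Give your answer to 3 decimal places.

2.910

N = 17, V = 12.
√N = 4.123106
R = 12 / 4.123106 = 2.910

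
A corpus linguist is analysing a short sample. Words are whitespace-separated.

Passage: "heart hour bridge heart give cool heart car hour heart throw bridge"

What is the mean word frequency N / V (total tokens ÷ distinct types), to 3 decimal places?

N = 12 tokens, V = 7 types.
Mean frequency = N / V = 12 / 7 = 1.714

1.714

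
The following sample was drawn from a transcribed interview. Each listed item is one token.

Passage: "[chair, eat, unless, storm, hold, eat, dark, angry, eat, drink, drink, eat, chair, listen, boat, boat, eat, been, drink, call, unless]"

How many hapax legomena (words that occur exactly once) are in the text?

7

Frequencies: eat:5, drink:3, chair:2, unless:2, boat:2, storm:1, hold:1, dark:1, angry:1, listen:1, been:1, call:1
Hapax (freq=1): angry, been, call, dark, hold, listen, storm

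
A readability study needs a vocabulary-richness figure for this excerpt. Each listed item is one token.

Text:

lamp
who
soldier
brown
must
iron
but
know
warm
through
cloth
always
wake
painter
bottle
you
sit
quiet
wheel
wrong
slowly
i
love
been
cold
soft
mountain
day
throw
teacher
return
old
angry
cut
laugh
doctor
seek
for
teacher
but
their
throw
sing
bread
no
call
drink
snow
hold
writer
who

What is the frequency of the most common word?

Frequencies: who:2, but:2, throw:2, teacher:2, lamp:1, soldier:1, brown:1, must:1, iron:1, know:1, warm:1, through:1, cloth:1, always:1, wake:1, painter:1, bottle:1, you:1, sit:1, quiet:1, … (27 more, each freq 1)
Most common: 'who' with frequency 2.

2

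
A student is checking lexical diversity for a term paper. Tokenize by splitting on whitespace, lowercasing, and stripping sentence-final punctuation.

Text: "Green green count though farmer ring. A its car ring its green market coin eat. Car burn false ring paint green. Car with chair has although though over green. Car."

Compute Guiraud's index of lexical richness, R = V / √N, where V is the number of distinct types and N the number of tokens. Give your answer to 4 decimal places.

3.4689

N = 30, V = 19.
√N = 5.477226
R = 19 / 5.477226 = 3.4689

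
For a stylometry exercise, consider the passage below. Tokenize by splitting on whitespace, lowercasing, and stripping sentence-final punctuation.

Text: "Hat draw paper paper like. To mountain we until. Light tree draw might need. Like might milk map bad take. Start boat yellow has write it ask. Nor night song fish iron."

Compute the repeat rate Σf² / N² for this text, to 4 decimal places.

Frequencies: draw:2, paper:2, like:2, might:2, hat:1, to:1, mountain:1, we:1, until:1, light:1, tree:1, need:1, milk:1, map:1, bad:1, take:1, start:1, boat:1, yellow:1, has:1, … (8 more, each freq 1)
Σf² = 40; N² = 1024
Repeat rate = 40 / 1024 = 0.0391

0.0391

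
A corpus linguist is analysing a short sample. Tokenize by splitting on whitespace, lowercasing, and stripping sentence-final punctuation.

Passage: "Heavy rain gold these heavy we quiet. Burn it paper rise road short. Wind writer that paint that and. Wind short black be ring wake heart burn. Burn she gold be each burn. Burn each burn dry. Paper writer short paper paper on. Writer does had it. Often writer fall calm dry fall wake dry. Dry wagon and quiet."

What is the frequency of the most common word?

6

Frequencies: burn:6, paper:4, writer:4, dry:4, short:3, heavy:2, gold:2, quiet:2, it:2, wind:2, that:2, and:2, be:2, wake:2, each:2, fall:2, rain:1, these:1, we:1, rise:1, … (12 more, each freq 1)
Most common: 'burn' with frequency 6.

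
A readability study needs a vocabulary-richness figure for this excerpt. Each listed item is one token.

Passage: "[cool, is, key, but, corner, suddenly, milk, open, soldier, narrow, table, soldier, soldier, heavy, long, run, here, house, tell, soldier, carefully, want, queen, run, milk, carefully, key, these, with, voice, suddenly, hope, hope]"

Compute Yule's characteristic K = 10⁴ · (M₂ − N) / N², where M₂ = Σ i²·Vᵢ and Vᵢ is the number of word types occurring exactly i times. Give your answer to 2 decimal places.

220.39

Frequencies: soldier:4, key:2, suddenly:2, milk:2, run:2, carefully:2, hope:2, cool:1, is:1, but:1, corner:1, open:1, narrow:1, table:1, heavy:1, long:1, here:1, house:1, tell:1, want:1, … (4 more, each freq 1)
N = 33. Frequency spectrum: V_1=17, V_2=6, V_4=1
M₂ = 1²·17 + 2²·6 + 4²·1 = 57
K = 10000 × (57 − 33) / 33² = 220.39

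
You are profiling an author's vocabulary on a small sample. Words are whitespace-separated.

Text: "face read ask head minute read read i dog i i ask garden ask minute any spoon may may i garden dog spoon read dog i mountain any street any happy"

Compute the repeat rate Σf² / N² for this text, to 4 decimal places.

Frequencies: i:5, read:4, ask:3, dog:3, any:3, minute:2, garden:2, spoon:2, may:2, face:1, head:1, mountain:1, street:1, happy:1
Σf² = 89; N² = 961
Repeat rate = 89 / 961 = 0.0926

0.0926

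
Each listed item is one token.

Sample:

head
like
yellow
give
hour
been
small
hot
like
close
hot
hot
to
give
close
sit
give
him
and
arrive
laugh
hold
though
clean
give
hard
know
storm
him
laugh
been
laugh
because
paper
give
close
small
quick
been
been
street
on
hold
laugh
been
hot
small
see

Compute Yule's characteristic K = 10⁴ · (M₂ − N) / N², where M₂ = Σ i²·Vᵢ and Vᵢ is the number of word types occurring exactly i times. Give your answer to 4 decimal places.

Frequencies: give:5, been:5, hot:4, laugh:4, small:3, close:3, like:2, him:2, hold:2, head:1, yellow:1, hour:1, to:1, sit:1, and:1, arrive:1, though:1, clean:1, hard:1, know:1, … (7 more, each freq 1)
N = 48. Frequency spectrum: V_1=18, V_2=3, V_3=2, V_4=2, V_5=2
M₂ = 1²·18 + 2²·3 + 3²·2 + 4²·2 + 5²·2 = 130
K = 10000 × (130 − 48) / 48² = 355.9028

355.9028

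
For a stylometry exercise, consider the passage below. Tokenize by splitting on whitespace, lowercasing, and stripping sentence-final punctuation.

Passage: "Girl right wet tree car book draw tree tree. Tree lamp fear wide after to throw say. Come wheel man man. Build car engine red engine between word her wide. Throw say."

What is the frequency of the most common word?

4

Frequencies: tree:4, car:2, wide:2, throw:2, say:2, man:2, engine:2, girl:1, right:1, wet:1, book:1, draw:1, lamp:1, fear:1, after:1, to:1, come:1, wheel:1, build:1, red:1, … (3 more, each freq 1)
Most common: 'tree' with frequency 4.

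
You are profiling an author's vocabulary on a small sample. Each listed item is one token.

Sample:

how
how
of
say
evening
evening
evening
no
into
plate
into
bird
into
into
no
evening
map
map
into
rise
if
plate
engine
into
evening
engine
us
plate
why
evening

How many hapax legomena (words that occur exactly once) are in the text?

7

Frequencies: evening:6, into:6, plate:3, how:2, no:2, map:2, engine:2, of:1, say:1, bird:1, rise:1, if:1, us:1, why:1
Hapax (freq=1): bird, if, of, rise, say, us, why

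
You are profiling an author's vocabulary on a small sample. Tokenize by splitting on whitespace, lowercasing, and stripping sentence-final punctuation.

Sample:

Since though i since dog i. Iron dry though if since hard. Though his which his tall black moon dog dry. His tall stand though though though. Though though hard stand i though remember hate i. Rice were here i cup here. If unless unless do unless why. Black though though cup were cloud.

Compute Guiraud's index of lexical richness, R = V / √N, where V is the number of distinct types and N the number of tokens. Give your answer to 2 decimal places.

3.27

N = 54, V = 24.
√N = 7.348469
R = 24 / 7.348469 = 3.27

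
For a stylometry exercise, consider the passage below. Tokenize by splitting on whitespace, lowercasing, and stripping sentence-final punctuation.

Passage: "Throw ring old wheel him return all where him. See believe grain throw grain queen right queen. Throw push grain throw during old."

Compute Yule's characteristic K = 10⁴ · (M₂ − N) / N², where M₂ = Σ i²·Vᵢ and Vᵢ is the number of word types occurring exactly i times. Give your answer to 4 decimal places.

453.6862

Frequencies: throw:4, grain:3, old:2, him:2, queen:2, ring:1, wheel:1, return:1, all:1, where:1, see:1, believe:1, right:1, push:1, during:1
N = 23. Frequency spectrum: V_1=10, V_2=3, V_3=1, V_4=1
M₂ = 1²·10 + 2²·3 + 3²·1 + 4²·1 = 47
K = 10000 × (47 − 23) / 23² = 453.6862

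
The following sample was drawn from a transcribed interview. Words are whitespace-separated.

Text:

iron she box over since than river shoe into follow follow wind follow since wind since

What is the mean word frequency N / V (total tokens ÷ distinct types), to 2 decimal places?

N = 16 tokens, V = 11 types.
Mean frequency = N / V = 16 / 11 = 1.45

1.45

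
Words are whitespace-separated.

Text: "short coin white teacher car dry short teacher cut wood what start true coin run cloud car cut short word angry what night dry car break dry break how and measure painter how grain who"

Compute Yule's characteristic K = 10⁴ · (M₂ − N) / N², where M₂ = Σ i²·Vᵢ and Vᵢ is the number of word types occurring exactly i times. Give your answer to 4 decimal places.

244.8980

Frequencies: short:3, car:3, dry:3, coin:2, teacher:2, cut:2, what:2, break:2, how:2, white:1, wood:1, start:1, true:1, run:1, cloud:1, word:1, angry:1, night:1, and:1, measure:1, … (3 more, each freq 1)
N = 35. Frequency spectrum: V_1=14, V_2=6, V_3=3
M₂ = 1²·14 + 2²·6 + 3²·3 = 65
K = 10000 × (65 − 35) / 35² = 244.8980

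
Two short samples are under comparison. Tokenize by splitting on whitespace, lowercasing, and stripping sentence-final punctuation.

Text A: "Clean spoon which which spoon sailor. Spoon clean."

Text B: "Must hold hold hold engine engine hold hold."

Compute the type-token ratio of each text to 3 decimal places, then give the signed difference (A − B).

TTR(A) = 4/8 = 0.500
TTR(B) = 3/8 = 0.375
Difference = 0.500 − 0.375 = 0.125

0.125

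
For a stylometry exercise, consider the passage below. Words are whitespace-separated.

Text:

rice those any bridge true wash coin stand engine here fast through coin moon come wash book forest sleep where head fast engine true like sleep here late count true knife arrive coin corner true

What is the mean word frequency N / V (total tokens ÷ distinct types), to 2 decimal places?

N = 35 tokens, V = 25 types.
Mean frequency = N / V = 35 / 25 = 1.40

1.40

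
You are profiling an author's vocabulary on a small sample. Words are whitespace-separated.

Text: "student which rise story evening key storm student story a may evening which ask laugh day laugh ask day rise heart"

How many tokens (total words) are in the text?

21

Tokens: student, which, rise, story, evening, key, storm, student, story, a, may, evening, which, ask, laugh, day, laugh, ask, day, rise, heart
N = 21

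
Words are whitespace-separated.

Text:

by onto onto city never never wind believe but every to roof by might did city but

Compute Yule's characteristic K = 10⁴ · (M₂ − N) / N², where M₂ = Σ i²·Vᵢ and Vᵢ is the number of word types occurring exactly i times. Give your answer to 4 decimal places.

Frequencies: by:2, onto:2, city:2, never:2, but:2, wind:1, believe:1, every:1, to:1, roof:1, might:1, did:1
N = 17. Frequency spectrum: V_1=7, V_2=5
M₂ = 1²·7 + 2²·5 = 27
K = 10000 × (27 − 17) / 17² = 346.0208

346.0208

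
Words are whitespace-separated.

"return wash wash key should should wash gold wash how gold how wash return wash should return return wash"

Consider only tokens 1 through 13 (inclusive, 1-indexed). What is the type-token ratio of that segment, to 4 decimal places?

0.4615

Segment tokens 1–13: return, wash, wash, key, should, should, wash, gold, wash, how, gold, how, wash
Segment N = 13, segment V = 6.
TTR = 6 / 13 = 0.4615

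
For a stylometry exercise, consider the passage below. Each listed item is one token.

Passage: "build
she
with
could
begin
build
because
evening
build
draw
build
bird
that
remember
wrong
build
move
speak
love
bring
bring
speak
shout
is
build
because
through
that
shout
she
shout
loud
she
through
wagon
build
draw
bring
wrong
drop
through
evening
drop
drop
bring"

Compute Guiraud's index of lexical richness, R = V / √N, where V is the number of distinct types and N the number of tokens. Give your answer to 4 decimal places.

3.2796

N = 45, V = 22.
√N = 6.708204
R = 22 / 6.708204 = 3.2796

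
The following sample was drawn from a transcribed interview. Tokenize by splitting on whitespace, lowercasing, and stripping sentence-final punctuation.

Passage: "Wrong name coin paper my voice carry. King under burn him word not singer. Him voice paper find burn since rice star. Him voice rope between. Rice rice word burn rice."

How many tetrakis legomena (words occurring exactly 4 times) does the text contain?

1

Frequencies: rice:4, voice:3, burn:3, him:3, paper:2, word:2, wrong:1, name:1, coin:1, my:1, carry:1, king:1, under:1, not:1, singer:1, find:1, since:1, star:1, rope:1, between:1
Words with frequency 4: rice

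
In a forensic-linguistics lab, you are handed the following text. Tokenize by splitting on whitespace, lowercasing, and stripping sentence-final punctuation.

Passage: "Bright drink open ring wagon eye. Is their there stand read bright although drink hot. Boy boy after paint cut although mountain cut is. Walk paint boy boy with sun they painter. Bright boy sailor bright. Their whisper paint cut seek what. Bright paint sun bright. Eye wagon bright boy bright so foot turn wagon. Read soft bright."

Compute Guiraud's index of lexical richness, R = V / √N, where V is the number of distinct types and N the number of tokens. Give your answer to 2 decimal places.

4.07

N = 58, V = 31.
√N = 7.615773
R = 31 / 7.615773 = 4.07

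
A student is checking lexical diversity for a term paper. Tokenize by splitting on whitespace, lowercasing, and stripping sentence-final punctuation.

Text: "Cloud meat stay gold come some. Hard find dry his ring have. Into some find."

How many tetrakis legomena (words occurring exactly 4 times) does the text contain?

0

Frequencies: some:2, find:2, cloud:1, meat:1, stay:1, gold:1, come:1, hard:1, dry:1, his:1, ring:1, have:1, into:1
Words with frequency 4: (none)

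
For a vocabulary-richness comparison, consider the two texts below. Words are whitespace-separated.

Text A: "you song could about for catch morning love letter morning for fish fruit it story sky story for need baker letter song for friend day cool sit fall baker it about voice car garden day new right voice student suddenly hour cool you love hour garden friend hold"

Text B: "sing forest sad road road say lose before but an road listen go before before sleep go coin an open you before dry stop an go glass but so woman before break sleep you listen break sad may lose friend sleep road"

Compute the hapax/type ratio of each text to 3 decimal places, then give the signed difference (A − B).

A: hapax=14, V=30, ratio=0.467
B: hapax=12, V=23, ratio=0.522
Difference = 0.467 − 0.522 = -0.055

-0.055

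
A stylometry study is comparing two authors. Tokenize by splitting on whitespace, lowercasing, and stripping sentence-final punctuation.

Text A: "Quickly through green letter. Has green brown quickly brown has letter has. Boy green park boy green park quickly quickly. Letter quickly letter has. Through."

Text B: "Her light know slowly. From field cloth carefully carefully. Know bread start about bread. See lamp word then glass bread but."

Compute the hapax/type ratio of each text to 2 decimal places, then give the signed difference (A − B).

-0.82

A: hapax=0, V=8, ratio=0.00
B: hapax=14, V=17, ratio=0.82
Difference = 0.00 − 0.82 = -0.82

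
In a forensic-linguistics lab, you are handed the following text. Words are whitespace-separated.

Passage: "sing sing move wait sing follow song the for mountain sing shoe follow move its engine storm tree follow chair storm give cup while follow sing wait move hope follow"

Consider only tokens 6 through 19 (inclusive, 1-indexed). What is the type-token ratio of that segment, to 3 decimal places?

Segment tokens 6–19: follow, song, the, for, mountain, sing, shoe, follow, move, its, engine, storm, tree, follow
Segment N = 14, segment V = 12.
TTR = 12 / 14 = 0.857

0.857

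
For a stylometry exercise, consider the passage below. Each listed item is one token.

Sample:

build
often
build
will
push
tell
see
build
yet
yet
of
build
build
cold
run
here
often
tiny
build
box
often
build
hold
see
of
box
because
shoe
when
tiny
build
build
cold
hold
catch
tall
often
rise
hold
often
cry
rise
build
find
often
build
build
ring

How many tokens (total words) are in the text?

48

Tokens: build, often, build, will, push, tell, see, build, yet, yet, of, build, build, cold, run, here, often, tiny, build, box, often, build, hold, see, of, box, because, shoe, when, tiny, build, build, cold, hold, catch, tall, often, rise, hold, often, cry, rise, build, find, often, build, build, ring
N = 48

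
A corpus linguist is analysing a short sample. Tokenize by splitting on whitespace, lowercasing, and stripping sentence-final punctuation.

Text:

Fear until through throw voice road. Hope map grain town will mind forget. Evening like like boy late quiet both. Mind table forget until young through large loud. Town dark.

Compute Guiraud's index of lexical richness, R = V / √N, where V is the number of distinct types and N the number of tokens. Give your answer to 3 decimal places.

4.382

N = 30, V = 24.
√N = 5.477226
R = 24 / 5.477226 = 4.382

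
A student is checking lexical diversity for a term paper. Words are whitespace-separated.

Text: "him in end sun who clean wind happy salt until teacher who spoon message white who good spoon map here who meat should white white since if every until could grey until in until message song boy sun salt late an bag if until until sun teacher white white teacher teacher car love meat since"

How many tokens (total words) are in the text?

Tokens: him, in, end, sun, who, clean, wind, happy, salt, until, teacher, who, spoon, message, white, who, good, spoon, map, here, who, meat, should, white, white, since, if, every, until, could, grey, until, in, until, message, song, boy, sun, salt, late, an, bag, if, until, until, sun, teacher, white, white, teacher, teacher, car, love, meat, since
N = 55

55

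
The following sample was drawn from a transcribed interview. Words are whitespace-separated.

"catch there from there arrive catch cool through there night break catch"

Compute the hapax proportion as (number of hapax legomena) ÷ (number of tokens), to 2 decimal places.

Frequencies: catch:3, there:3, from:1, arrive:1, cool:1, through:1, night:1, break:1
Hapax count = 6; token count = 12.
Ratio = 6 / 12 = 0.50

0.50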